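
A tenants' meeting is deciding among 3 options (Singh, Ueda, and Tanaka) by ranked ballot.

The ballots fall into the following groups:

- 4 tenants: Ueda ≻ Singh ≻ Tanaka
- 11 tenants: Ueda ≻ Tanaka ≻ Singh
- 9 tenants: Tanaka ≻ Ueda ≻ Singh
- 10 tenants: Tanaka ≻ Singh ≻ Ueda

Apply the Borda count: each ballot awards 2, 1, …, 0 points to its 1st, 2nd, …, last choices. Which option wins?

Tanaka

Borda scores:
  Singh: 4·1 + 11·0 + 9·0 + 10·1 = 14
  Ueda: 4·2 + 11·2 + 9·1 + 10·0 = 39
  Tanaka: 4·0 + 11·1 + 9·2 + 10·2 = 49
Tanaka has the highest total.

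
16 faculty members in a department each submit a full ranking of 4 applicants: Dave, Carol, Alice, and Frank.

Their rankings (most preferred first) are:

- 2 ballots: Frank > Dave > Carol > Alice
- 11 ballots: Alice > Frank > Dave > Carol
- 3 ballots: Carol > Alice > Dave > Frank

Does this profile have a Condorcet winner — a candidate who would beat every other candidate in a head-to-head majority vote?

Yes

Head-to-head results (16 voters total):
Dave vs Carol: Dave wins 13–3.
Dave vs Alice: Alice wins 14–2.
Dave vs Frank: Frank wins 13–3.
Carol vs Alice: Alice wins 11–5.
Carol vs Frank: Frank wins 13–3.
Alice vs Frank: Alice wins 14–2.
Alice beats each rival — Dave (14–2), Carol (11–5), Frank (14–2) — so Alice is the Condorcet winner.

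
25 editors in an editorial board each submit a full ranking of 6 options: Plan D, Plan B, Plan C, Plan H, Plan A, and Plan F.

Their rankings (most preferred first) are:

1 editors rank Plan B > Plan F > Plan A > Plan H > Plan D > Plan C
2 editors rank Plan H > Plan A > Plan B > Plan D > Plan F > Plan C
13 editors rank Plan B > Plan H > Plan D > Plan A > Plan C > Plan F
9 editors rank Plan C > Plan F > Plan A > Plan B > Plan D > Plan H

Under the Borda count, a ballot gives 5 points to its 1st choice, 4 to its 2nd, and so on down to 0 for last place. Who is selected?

Plan B

Borda scores:
  Plan D: 1 + 2·2 + 13·3 + 9·1 = 53
  Plan B: 5 + 2·3 + 13·5 + 9·2 = 94
  Plan C: 0 + 2·0 + 13·1 + 9·5 = 58
  Plan H: 2 + 2·5 + 13·4 + 9·0 = 64
  Plan A: 3 + 2·4 + 13·2 + 9·3 = 64
  Plan F: 4 + 2·1 + 13·0 + 9·4 = 42
Plan B has the highest total.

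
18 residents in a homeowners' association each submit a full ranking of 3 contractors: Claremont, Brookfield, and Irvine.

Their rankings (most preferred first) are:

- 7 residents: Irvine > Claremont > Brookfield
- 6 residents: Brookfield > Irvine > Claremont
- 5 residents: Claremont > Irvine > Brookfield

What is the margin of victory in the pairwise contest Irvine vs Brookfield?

Ballots ranking Irvine above Brookfield: 7+5 = 12.
Ballots ranking Brookfield above Irvine: 6.
Irvine wins 12–6, a margin of 6.

6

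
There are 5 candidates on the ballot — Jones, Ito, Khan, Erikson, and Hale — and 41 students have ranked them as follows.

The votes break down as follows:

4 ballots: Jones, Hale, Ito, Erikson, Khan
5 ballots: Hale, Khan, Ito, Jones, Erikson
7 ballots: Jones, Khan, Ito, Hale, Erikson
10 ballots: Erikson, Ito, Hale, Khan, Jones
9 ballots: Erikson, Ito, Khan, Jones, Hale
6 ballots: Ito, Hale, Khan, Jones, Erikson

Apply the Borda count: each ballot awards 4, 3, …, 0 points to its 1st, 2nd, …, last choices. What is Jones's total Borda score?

64

Borda scores:
  Jones: 4·4 + 5·1 + 7·4 + 10·0 + 9·1 + 6·1 = 64
  Ito: 4·2 + 5·2 + 7·2 + 10·3 + 9·3 + 6·4 = 113
  Khan: 4·0 + 5·3 + 7·3 + 10·1 + 9·2 + 6·2 = 76
  Erikson: 4·1 + 5·0 + 7·0 + 10·4 + 9·4 + 6·0 = 80
  Hale: 4·3 + 5·4 + 7·1 + 10·2 + 9·0 + 6·3 = 77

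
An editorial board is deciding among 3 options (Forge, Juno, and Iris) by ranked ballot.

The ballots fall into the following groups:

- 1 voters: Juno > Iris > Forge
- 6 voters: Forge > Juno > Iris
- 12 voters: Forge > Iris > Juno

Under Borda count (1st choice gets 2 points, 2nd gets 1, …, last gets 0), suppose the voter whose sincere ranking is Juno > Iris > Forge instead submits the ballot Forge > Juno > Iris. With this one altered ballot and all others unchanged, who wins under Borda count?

Borda totals with the altered ballot: Forge 38, Juno 7, Iris 12.
The winner is unchanged: still Forge.

Forge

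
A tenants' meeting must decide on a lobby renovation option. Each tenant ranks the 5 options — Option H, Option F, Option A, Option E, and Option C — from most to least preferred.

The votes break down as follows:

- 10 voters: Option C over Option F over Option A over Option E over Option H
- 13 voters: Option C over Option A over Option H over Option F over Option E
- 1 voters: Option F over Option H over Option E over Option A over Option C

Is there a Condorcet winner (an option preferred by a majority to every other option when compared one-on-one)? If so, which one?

Head-to-head results (24 voters total):
Option H vs Option F: Option H wins 13–11.
Option H vs Option A: Option A wins 23–1.
Option H vs Option E: Option H wins 14–10.
Option H vs Option C: Option C wins 23–1.
Option F vs Option A: Option A wins 13–11.
Option F vs Option E: Option F wins 24–0.
Option F vs Option C: Option C wins 23–1.
Option A vs Option E: Option A wins 23–1.
Option A vs Option C: Option C wins 23–1.
Option E vs Option C: Option C wins 23–1.
Option C beats each rival — Option H (23–1), Option F (23–1), Option A (23–1), Option E (23–1) — so Option C is the Condorcet winner.

Option C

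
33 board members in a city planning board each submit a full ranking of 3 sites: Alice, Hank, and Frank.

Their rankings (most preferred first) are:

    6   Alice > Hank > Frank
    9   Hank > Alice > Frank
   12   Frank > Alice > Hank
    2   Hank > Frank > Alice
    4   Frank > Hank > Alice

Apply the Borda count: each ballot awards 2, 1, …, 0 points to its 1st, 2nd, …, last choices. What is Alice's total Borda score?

33

Borda scores:
  Alice: 6·2 + 9·1 + 12·1 + 2·0 + 4·0 = 33
  Hank: 6·1 + 9·2 + 12·0 + 2·2 + 4·1 = 32
  Frank: 6·0 + 9·0 + 12·2 + 2·1 + 4·2 = 34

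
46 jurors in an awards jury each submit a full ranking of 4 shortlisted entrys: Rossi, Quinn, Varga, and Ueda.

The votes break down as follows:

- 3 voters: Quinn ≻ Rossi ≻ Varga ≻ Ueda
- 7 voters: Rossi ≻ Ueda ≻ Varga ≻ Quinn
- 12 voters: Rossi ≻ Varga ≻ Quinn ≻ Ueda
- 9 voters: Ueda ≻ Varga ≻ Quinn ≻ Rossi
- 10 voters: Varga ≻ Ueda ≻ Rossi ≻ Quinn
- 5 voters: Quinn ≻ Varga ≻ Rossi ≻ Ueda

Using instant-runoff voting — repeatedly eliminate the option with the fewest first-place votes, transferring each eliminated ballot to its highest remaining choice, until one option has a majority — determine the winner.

Varga

Round 1: Rossi 19, Varga 10, Ueda 9, Quinn 8. Quinn has the fewest and is eliminated.
Round 2: Rossi 22, Varga 15, Ueda 9. Ueda has the fewest and is eliminated.
Round 3: Varga 24, Rossi 22. Varga has a majority.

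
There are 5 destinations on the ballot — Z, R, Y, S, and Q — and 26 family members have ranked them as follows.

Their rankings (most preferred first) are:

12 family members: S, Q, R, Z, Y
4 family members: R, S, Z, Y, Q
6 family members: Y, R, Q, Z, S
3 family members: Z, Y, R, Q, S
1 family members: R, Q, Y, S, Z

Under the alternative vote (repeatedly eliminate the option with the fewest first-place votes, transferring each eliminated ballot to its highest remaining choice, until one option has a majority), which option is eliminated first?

Q

Round 1: S 12, Y 6, R 5, Z 3, Q 0. Q has the fewest and is eliminated.
Round 2: S 12, Y 6, R 5, Z 3. Z has the fewest and is eliminated.
Round 3: S 12, Y 9, R 5. R has the fewest and is eliminated.
Round 4: S 16, Y 10. S has a majority.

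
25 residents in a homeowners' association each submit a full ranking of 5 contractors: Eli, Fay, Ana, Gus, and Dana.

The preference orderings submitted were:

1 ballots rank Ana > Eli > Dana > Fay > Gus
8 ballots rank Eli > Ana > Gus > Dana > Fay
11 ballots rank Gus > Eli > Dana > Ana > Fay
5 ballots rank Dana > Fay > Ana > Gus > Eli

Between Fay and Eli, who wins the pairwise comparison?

Ballots ranking Fay above Eli: 5.
Ballots ranking Eli above Fay: 1+8+11 = 20.
Eli wins the head-to-head, 20–5.

Eli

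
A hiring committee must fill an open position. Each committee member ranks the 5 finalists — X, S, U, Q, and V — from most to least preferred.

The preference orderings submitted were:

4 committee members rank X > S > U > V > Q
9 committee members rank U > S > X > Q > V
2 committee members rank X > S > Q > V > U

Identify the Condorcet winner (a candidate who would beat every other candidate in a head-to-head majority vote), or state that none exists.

Head-to-head results (15 voters total):
X vs S: S wins 9–6.
X vs U: U wins 9–6.
X vs Q: X wins 15–0.
X vs V: X wins 15–0.
S vs U: U wins 9–6.
S vs Q: S wins 15–0.
S vs V: S wins 15–0.
U vs Q: U wins 13–2.
U vs V: U wins 13–2.
Q vs V: Q wins 11–4.
U beats each rival — X (9–6), S (9–6), Q (13–2), V (13–2) — so U is the Condorcet winner.

U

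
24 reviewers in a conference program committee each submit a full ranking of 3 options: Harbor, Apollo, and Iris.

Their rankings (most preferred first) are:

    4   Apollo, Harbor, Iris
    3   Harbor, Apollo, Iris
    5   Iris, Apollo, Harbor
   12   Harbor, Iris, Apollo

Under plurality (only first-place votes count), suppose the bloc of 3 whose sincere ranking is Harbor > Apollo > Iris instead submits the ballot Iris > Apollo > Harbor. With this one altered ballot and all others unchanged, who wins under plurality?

Harbor

First-place totals with the altered ballot: Harbor 12, Apollo 4, Iris 8.
The winner is unchanged: still Harbor.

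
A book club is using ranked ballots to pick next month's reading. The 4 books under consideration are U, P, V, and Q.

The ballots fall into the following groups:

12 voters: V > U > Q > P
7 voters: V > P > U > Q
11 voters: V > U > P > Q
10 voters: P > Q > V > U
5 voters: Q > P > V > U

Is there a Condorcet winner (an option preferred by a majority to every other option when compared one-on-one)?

Yes

Head-to-head results (45 voters total):
U vs P: U wins 23–22.
U vs V: V wins 45–0.
U vs Q: U wins 30–15.
P vs V: V wins 30–15.
P vs Q: P wins 28–17.
V vs Q: V wins 30–15.
V beats each rival — U (45–0), P (30–15), Q (30–15) — so V is the Condorcet winner.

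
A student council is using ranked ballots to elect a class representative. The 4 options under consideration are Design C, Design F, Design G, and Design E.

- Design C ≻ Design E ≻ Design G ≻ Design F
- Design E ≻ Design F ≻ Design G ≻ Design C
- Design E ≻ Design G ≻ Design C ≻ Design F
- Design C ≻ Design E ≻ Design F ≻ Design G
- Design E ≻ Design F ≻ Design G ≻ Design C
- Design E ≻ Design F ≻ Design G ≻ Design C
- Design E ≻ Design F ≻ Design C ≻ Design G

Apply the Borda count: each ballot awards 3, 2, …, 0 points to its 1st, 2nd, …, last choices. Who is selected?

Design E

Borda scores:
  Design C: 3 + 0 + 1 + 3 + 0 + 0 + 1 = 8
  Design F: 0 + 2 + 0 + 1 + 2 + 2 + 2 = 9
  Design G: 1 + 1 + 2 + 0 + 1 + 1 + 0 = 6
  Design E: 2 + 3 + 3 + 2 + 3 + 3 + 3 = 19
Design E has the highest total.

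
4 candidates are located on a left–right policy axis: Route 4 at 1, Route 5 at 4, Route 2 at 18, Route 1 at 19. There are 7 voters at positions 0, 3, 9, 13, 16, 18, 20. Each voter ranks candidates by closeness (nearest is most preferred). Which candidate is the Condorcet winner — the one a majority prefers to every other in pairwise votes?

With single-peaked preferences on a line, the Condorcet winner is the candidate closest to the median voter.
The median voter (position 13) is closest to Route 2 at 18.
Check: Route 2 vs Route 5 — voters closer to Route 2: 4 of 7.

Route 2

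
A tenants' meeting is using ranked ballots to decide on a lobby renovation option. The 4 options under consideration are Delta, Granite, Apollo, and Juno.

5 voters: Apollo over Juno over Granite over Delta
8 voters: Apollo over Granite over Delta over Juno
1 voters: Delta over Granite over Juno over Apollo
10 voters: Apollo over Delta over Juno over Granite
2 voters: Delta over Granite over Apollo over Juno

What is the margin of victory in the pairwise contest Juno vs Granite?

4

Ballots ranking Juno above Granite: 5+10 = 15.
Ballots ranking Granite above Juno: 8+1+2 = 11.
Juno wins 15–11, a margin of 4.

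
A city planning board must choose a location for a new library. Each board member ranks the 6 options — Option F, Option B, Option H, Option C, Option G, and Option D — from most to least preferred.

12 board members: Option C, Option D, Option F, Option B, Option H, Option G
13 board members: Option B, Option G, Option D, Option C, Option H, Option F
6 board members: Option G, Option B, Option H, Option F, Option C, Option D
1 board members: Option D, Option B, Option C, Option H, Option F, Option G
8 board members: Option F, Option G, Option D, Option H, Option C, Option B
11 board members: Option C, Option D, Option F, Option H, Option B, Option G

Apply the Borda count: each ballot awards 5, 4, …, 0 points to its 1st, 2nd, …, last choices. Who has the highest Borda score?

Option D

Borda scores:
  Option F: 12·3 + 13·0 + 6·2 + 1 + 8·5 + 11·3 = 122
  Option B: 12·2 + 13·5 + 6·4 + 4 + 8·0 + 11·1 = 128
  Option H: 12·1 + 13·1 + 6·3 + 2 + 8·2 + 11·2 = 83
  Option C: 12·5 + 13·2 + 6·1 + 3 + 8·1 + 11·5 = 158
  Option G: 12·0 + 13·4 + 6·5 + 0 + 8·4 + 11·0 = 114
  Option D: 12·4 + 13·3 + 6·0 + 5 + 8·3 + 11·4 = 160
Option D has the highest total.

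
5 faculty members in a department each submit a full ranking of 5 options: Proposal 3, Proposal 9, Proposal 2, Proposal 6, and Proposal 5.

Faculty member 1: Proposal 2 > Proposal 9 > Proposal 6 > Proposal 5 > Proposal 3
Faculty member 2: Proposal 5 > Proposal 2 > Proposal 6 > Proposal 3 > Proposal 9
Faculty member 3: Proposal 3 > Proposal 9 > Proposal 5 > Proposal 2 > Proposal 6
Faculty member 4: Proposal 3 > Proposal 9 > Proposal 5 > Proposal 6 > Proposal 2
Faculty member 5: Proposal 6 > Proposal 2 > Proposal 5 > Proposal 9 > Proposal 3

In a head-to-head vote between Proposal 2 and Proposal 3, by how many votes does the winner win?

1

Ballots ranking Proposal 2 above Proposal 3: 3.
Ballots ranking Proposal 3 above Proposal 2: 2.
Proposal 2 wins 3–2, a margin of 1.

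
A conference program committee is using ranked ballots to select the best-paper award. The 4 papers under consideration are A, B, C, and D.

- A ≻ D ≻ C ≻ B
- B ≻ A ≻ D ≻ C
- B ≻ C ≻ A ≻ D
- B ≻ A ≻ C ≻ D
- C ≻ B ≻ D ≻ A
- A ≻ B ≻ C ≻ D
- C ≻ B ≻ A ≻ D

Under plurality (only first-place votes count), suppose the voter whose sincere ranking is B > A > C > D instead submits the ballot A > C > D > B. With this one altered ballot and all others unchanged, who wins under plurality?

First-place totals with the altered ballot: A 3, B 2, C 2, D 0.
The switch changes the winner from B to A.

A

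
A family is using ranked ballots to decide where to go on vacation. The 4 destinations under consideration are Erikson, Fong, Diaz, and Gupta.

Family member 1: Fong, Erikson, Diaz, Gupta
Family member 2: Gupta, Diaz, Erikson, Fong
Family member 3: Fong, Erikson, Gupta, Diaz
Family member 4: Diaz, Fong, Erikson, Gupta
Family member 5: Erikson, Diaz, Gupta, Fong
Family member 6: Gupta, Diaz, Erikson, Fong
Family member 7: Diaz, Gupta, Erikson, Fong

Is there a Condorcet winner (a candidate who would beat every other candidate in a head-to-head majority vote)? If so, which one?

Head-to-head results (7 voters total):
Erikson vs Fong: Erikson wins 4–3.
Erikson vs Diaz: Diaz wins 4–3.
Erikson vs Gupta: Erikson wins 4–3.
Fong vs Diaz: Diaz wins 5–2.
Fong vs Gupta: Gupta wins 4–3.
Diaz vs Gupta: Diaz wins 4–3.
Diaz beats each rival — Erikson (4–3), Fong (5–2), Gupta (4–3) — so Diaz is the Condorcet winner.

Diaz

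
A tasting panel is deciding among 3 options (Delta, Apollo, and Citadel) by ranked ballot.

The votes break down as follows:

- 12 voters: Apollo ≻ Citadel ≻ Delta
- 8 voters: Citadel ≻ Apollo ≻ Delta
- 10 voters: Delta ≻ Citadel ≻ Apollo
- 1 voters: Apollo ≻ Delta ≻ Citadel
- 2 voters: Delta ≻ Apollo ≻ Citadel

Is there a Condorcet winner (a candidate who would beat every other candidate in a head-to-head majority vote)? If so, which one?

Citadel

Head-to-head results (33 voters total):
Delta vs Apollo: Apollo wins 21–12.
Delta vs Citadel: Citadel wins 20–13.
Apollo vs Citadel: Citadel wins 18–15.
Citadel beats each rival — Delta (20–13), Apollo (18–15) — so Citadel is the Condorcet winner.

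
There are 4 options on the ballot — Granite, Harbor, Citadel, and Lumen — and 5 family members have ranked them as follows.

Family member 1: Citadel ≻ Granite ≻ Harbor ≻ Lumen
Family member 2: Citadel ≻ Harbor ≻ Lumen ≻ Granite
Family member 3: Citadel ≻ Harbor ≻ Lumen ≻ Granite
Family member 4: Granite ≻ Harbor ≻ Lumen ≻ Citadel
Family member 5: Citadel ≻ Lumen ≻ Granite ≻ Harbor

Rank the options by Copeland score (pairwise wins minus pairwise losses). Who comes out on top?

Citadel

Pairwise results:
  Granite vs Harbor: Granite wins 3–2.
  Granite vs Citadel: Citadel wins 4–1.
  Granite vs Lumen: Lumen wins 3–2.
  Harbor vs Citadel: Citadel wins 4–1.
  Harbor vs Lumen: Harbor wins 4–1.
  Citadel vs Lumen: Citadel wins 4–1.
Copeland scores (wins − losses):
  Granite: 1 − 2 = -1
  Harbor: 1 − 2 = -1
  Citadel: 3 − 0 = 3
  Lumen: 1 − 2 = -1
Citadel has the best Copeland score.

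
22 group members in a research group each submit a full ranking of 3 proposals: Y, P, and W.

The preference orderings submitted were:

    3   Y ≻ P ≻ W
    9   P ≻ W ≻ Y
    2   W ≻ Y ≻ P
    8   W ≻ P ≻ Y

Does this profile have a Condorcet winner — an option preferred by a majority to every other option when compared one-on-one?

Head-to-head results (22 voters total):
Y vs P: P wins 17–5.
Y vs W: W wins 19–3.
P vs W: P wins 12–10.
P beats each rival — Y (17–5), W (12–10) — so P is the Condorcet winner.

Yes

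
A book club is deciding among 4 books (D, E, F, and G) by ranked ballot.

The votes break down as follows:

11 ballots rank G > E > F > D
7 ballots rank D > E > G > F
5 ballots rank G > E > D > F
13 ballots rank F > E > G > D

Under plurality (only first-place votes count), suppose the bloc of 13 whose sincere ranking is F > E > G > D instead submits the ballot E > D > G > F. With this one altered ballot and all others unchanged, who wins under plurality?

First-place totals with the altered ballot: D 7, E 13, F 0, G 16.
The winner is unchanged: still G.

G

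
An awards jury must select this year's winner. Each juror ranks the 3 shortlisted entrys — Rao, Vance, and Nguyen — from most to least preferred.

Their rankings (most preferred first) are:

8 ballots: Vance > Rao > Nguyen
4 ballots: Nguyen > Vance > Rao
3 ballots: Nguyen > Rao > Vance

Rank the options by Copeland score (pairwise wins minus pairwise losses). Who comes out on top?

Pairwise results:
  Rao vs Vance: Vance wins 12–3.
  Rao vs Nguyen: Rao wins 8–7.
  Vance vs Nguyen: Vance wins 8–7.
Copeland scores (wins − losses):
  Rao: 1 − 1 = 0
  Vance: 2 − 0 = 2
  Nguyen: 0 − 2 = -2
Vance has the best Copeland score.

Vance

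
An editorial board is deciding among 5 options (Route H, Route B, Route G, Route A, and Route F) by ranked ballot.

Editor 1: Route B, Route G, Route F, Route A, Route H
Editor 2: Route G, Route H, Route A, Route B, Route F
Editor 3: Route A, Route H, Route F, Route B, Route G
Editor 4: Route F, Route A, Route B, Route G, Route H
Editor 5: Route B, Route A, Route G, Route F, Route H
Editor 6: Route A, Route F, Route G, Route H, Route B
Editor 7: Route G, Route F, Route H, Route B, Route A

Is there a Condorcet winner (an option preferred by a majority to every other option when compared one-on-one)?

Yes

Head-to-head results (7 voters total):
Route H vs Route B: Route H wins 4–3.
Route H vs Route G: Route G wins 6–1.
Route H vs Route A: Route A wins 5–2.
Route H vs Route F: Route F wins 5–2.
Route B vs Route G: Route B wins 4–3.
Route B vs Route A: Route A wins 4–3.
Route B vs Route F: Route F wins 4–3.
Route G vs Route A: Route A wins 4–3.
Route G vs Route F: Route G wins 4–3.
Route A vs Route F: Route A wins 4–3.
Route A beats each rival — Route H (5–2), Route B (4–3), Route G (4–3), Route F (4–3) — so Route A is the Condorcet winner.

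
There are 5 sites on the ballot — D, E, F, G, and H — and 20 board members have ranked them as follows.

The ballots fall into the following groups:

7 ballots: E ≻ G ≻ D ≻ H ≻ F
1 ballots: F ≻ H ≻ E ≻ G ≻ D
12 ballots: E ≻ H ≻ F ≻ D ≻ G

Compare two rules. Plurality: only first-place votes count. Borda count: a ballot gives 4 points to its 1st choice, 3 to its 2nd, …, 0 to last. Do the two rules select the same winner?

Yes

Plurality first-place counts: D 0, E 19, F 1, G 0, H 0 → E.
Borda totals: D 26, E 78, F 28, G 22, H 46 → E.
The two rules agree on E.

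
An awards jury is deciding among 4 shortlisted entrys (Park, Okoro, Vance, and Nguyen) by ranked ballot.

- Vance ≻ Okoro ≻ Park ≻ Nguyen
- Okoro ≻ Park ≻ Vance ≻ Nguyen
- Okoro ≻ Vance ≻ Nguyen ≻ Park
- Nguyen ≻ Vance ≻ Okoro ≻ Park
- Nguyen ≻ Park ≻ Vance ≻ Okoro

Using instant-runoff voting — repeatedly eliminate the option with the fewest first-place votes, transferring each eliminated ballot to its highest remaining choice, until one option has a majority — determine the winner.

Round 1: Okoro 2, Nguyen 2, Vance 1, Park 0. Park has the fewest and is eliminated.
Round 2: Okoro 2, Nguyen 2, Vance 1. Vance has the fewest and is eliminated.
Round 3: Okoro 3, Nguyen 2. Okoro has a majority.

Okoro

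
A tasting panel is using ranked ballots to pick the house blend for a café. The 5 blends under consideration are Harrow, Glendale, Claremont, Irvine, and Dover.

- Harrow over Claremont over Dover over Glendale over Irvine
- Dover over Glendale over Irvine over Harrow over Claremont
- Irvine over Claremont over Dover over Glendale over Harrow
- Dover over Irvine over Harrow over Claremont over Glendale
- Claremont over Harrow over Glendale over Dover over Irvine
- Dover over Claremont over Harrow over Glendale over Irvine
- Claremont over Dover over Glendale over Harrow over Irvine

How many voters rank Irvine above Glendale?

Ballots ranking Irvine above Glendale: 2.
Ballots ranking Glendale above Irvine: 5.
So 2 of 7 voters prefer Irvine to Glendale.

2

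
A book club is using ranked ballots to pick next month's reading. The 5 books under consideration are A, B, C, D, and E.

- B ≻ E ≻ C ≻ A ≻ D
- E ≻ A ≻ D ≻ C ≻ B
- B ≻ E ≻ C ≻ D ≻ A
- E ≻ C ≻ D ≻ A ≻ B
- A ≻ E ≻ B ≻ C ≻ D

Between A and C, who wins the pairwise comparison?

C

Ballots ranking A above C: 2.
Ballots ranking C above A: 3.
C wins the head-to-head, 3–2.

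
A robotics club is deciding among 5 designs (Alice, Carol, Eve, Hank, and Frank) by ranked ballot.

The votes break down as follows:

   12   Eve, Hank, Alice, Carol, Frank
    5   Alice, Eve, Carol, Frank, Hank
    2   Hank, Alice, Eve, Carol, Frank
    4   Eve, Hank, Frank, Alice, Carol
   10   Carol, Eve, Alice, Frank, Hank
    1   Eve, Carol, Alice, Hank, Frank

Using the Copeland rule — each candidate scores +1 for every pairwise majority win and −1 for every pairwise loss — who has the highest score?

Pairwise results:
  Alice vs Carol: Alice wins 23–11.
  Alice vs Eve: Eve wins 27–7.
  Alice vs Hank: Hank wins 18–16.
  Alice vs Frank: Alice wins 30–4.
  Carol vs Eve: Eve wins 24–10.
  Carol vs Hank: Hank wins 18–16.
  Carol vs Frank: Carol wins 30–4.
  Eve vs Hank: Eve wins 32–2.
  Eve vs Frank: Eve wins 34–0.
  Hank vs Frank: Hank wins 19–15.
Copeland scores (wins − losses):
  Alice: 2 − 2 = 0
  Carol: 1 − 3 = -2
  Eve: 4 − 0 = 4
  Hank: 3 − 1 = 2
  Frank: 0 − 4 = -4
Eve has the best Copeland score.

Eve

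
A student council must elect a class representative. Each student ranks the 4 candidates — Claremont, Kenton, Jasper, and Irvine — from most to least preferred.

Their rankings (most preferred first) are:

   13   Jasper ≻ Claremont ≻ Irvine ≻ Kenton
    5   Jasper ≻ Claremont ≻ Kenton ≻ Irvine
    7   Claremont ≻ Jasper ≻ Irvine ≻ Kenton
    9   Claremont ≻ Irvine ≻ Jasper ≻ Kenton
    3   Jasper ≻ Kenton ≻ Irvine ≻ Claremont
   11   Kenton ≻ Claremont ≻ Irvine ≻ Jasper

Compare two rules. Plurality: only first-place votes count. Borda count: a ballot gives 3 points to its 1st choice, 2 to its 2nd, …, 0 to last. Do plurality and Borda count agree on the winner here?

No

Plurality first-place counts: Claremont 16, Kenton 11, Jasper 21, Irvine 0 → Jasper.
Borda totals: Claremont 106, Kenton 44, Jasper 86, Irvine 52 → Claremont.
The two rules disagree: plurality picks Jasper, Borda picks Claremont.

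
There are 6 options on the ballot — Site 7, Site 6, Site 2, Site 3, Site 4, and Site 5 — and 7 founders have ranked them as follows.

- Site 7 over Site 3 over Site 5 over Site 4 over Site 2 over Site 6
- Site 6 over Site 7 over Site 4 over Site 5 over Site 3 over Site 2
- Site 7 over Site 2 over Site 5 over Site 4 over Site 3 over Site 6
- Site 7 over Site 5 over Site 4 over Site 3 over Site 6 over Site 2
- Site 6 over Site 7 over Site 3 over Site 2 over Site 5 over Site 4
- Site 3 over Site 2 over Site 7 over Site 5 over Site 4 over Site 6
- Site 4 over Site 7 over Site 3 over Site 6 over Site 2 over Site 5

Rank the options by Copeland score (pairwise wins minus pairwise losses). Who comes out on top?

Pairwise results:
  Site 7 vs Site 6: Site 7 wins 5–2.
  Site 7 vs Site 2: Site 7 wins 6–1.
  Site 7 vs Site 3: Site 7 wins 6–1.
  Site 7 vs Site 4: Site 7 wins 6–1.
  Site 7 vs Site 5: Site 7 wins 7–0.
  Site 6 vs Site 2: Site 6 wins 4–3.
  Site 6 vs Site 3: Site 3 wins 5–2.
  Site 6 vs Site 4: Site 4 wins 5–2.
  Site 6 vs Site 5: Site 5 wins 4–3.
  Site 2 vs Site 3: Site 3 wins 6–1.
  Site 2 vs Site 4: Site 4 wins 4–3.
  Site 2 vs Site 5: Site 2 wins 4–3.
  Site 3 vs Site 4: Site 4 wins 4–3.
  Site 3 vs Site 5: Site 3 wins 4–3.
  Site 4 vs Site 5: Site 5 wins 5–2.
Copeland scores (wins − losses):
  Site 7: 5 − 0 = 5
  Site 6: 1 − 4 = -3
  Site 2: 1 − 4 = -3
  Site 3: 3 − 2 = 1
  Site 4: 3 − 2 = 1
  Site 5: 2 − 3 = -1
Site 7 has the best Copeland score.

Site 7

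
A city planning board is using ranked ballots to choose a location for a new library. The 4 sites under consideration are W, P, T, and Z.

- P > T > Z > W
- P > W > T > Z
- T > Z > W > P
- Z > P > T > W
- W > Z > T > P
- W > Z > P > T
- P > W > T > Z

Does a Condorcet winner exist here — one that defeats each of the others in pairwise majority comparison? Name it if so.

Head-to-head results (7 voters total):
W vs P: P wins 4–3.
W vs T: W wins 4–3.
W vs Z: W wins 4–3.
P vs T: P wins 5–2.
P vs Z: Z wins 4–3.
T vs Z: T wins 4–3.
No candidate beats all others: W beats Z beats P beats W, a majority cycle.

There is no Condorcet winner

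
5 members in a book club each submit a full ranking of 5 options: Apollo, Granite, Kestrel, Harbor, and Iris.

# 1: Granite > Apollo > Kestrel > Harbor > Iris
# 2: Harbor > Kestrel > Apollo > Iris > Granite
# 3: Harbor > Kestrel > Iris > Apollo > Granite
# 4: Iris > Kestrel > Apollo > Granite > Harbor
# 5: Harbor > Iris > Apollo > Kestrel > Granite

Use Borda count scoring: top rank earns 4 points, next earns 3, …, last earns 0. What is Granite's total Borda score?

5

Borda scores:
  Apollo: 3 + 2 + 1 + 2 + 2 = 10
  Granite: 4 + 0 + 0 + 1 + 0 = 5
  Kestrel: 2 + 3 + 3 + 3 + 1 = 12
  Harbor: 1 + 4 + 4 + 0 + 4 = 13
  Iris: 0 + 1 + 2 + 4 + 3 = 10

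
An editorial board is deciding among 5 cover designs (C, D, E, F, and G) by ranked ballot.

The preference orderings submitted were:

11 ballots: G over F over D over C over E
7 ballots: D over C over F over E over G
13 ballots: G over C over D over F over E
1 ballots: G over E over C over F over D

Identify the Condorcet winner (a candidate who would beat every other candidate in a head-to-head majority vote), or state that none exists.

Head-to-head results (32 voters total):
C vs D: D wins 18–14.
C vs E: C wins 31–1.
C vs F: C wins 21–11.
C vs G: G wins 25–7.
D vs E: D wins 31–1.
D vs F: D wins 20–12.
D vs G: G wins 25–7.
E vs F: F wins 31–1.
E vs G: G wins 25–7.
F vs G: G wins 25–7.
G beats each rival — C (25–7), D (25–7), E (25–7), F (25–7) — so G is the Condorcet winner.

G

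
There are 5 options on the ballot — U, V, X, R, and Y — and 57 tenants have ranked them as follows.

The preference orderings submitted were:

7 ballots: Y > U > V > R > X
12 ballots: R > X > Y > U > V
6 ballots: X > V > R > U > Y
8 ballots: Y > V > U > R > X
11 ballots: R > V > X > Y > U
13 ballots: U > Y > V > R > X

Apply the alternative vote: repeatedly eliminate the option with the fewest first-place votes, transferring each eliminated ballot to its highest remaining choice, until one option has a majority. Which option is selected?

Round 1: R 23, Y 15, U 13, X 6, V 0. V has the fewest and is eliminated.
Round 2: R 23, Y 15, U 13, X 6. X has the fewest and is eliminated.
Round 3: R 29, Y 15, U 13. R has a majority.

R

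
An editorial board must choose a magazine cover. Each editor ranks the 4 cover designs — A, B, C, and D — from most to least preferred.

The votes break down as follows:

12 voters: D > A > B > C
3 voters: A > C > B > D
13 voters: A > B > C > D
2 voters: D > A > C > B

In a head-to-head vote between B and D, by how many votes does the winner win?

Ballots ranking B above D: 3+13 = 16.
Ballots ranking D above B: 12+2 = 14.
B wins 16–14, a margin of 2.

2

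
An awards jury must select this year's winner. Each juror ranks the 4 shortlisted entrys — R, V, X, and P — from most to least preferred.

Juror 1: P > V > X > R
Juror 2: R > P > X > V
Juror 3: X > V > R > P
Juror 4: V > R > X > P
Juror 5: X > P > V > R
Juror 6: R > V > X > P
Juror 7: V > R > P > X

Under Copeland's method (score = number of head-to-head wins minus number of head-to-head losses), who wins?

Pairwise results:
  R vs V: V wins 5–2.
  R vs X: R wins 4–3.
  R vs P: R wins 5–2.
  V vs X: V wins 4–3.
  V vs P: V wins 4–3.
  X vs P: X wins 4–3.
Copeland scores (wins − losses):
  R: 2 − 1 = 1
  V: 3 − 0 = 3
  X: 1 − 2 = -1
  P: 0 − 3 = -3
V has the best Copeland score.

V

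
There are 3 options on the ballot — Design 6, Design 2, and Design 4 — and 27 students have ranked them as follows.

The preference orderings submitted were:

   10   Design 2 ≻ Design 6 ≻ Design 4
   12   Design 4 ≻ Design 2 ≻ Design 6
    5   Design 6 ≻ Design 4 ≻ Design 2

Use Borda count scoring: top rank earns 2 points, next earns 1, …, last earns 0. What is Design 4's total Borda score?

29

Borda scores:
  Design 6: 10·1 + 12·0 + 5·2 = 20
  Design 2: 10·2 + 12·1 + 5·0 = 32
  Design 4: 10·0 + 12·2 + 5·1 = 29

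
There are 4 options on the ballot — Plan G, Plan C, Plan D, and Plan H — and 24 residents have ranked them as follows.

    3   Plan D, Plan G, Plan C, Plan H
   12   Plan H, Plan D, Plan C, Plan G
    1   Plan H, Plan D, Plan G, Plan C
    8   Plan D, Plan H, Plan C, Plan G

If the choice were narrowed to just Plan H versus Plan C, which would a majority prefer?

Ballots ranking Plan H above Plan C: 12+1+8 = 21.
Ballots ranking Plan C above Plan H: 3.
Plan H wins the head-to-head, 21–3.

Plan H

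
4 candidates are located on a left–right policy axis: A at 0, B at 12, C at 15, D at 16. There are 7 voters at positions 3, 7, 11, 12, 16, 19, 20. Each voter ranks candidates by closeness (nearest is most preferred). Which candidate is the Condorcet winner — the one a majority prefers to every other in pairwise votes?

B

With single-peaked preferences on a line, the Condorcet winner is the candidate closest to the median voter.
The median voter (position 12) is closest to B at 12.
Check: B vs C — voters closer to B: 4 of 7.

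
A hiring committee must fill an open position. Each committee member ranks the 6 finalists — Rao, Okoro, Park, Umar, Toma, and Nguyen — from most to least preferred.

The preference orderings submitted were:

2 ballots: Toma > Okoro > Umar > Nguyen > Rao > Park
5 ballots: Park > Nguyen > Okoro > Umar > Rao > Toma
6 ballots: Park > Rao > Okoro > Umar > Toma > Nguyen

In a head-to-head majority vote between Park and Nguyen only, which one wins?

Ballots ranking Park above Nguyen: 5+6 = 11.
Ballots ranking Nguyen above Park: 2.
Park wins the head-to-head, 11–2.

Park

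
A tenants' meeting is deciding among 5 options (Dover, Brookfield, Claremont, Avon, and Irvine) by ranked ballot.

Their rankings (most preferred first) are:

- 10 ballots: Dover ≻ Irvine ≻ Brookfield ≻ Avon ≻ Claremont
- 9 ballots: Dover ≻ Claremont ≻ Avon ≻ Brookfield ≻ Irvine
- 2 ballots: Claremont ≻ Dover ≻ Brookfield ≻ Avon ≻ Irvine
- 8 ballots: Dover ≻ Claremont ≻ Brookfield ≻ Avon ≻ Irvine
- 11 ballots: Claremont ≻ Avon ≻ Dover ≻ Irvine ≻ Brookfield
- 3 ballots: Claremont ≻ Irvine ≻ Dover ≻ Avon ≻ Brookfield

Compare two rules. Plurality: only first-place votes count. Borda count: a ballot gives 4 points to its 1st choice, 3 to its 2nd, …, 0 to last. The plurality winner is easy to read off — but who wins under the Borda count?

Dover

Plurality first-place counts: Dover 27, Brookfield 0, Claremont 16, Avon 0, Irvine 0 → Dover.
Borda totals: Dover 142, Brookfield 49, Claremont 115, Avon 74, Irvine 50 → Dover.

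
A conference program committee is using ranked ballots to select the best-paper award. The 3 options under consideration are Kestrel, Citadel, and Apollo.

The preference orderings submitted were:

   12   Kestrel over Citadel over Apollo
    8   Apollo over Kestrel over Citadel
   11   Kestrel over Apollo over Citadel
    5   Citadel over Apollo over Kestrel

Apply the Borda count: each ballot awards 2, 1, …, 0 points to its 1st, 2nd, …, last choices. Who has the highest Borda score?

Kestrel

Borda scores:
  Kestrel: 12·2 + 8·1 + 11·2 + 5·0 = 54
  Citadel: 12·1 + 8·0 + 11·0 + 5·2 = 22
  Apollo: 12·0 + 8·2 + 11·1 + 5·1 = 32
Kestrel has the highest total.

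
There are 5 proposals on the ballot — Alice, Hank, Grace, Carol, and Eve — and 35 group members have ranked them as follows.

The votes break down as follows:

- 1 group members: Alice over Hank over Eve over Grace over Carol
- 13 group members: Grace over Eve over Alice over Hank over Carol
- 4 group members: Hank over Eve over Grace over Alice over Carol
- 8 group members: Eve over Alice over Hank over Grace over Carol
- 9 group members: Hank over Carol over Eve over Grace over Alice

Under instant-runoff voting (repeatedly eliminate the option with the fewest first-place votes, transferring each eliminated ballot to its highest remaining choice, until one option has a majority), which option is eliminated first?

Carol

Round 1: Hank 13, Grace 13, Eve 8, Alice 1, Carol 0. Carol has the fewest and is eliminated.
Round 2: Hank 13, Grace 13, Eve 8, Alice 1. Alice has the fewest and is eliminated.
Round 3: Hank 14, Grace 13, Eve 8. Eve has the fewest and is eliminated.
Round 4: Hank 22, Grace 13. Hank has a majority.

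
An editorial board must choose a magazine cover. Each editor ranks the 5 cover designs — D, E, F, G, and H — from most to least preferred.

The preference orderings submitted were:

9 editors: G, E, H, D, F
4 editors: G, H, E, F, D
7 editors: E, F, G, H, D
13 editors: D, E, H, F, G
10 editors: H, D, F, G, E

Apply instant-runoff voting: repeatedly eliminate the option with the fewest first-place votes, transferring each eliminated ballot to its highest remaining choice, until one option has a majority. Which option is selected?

Round 1: D 13, G 13, H 10, E 7, F 0. F has the fewest and is eliminated.
Round 2: D 13, G 13, H 10, E 7. E has the fewest and is eliminated.
Round 3: G 20, D 13, H 10. H has the fewest and is eliminated.
Round 4: D 23, G 20. D has a majority.

D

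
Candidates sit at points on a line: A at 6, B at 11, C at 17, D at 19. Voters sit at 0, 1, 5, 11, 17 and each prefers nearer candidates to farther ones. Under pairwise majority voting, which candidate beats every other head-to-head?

With single-peaked preferences on a line, the Condorcet winner is the candidate closest to the median voter.
The median voter (position 5) is closest to A at 6.
Check: A vs C — voters closer to A: 4 of 5.

A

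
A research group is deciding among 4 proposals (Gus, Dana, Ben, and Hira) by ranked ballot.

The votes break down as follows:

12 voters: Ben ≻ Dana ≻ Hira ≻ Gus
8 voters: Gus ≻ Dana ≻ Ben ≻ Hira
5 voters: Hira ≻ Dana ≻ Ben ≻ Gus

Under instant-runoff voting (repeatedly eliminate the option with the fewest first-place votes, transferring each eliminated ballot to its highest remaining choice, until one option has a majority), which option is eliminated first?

Round 1: Ben 12, Gus 8, Hira 5, Dana 0. Dana has the fewest and is eliminated.
Round 2: Ben 12, Gus 8, Hira 5. Hira has the fewest and is eliminated.
Round 3: Ben 17, Gus 8. Ben has a majority.

Dana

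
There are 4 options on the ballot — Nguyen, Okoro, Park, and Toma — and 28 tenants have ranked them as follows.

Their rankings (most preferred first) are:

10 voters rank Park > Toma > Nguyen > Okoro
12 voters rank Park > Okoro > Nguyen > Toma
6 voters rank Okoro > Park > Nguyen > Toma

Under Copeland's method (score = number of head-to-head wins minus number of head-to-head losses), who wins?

Park

Pairwise results:
  Nguyen vs Okoro: Okoro wins 18–10.
  Nguyen vs Park: Park wins 28–0.
  Nguyen vs Toma: Nguyen wins 18–10.
  Okoro vs Park: Park wins 22–6.
  Okoro vs Toma: Okoro wins 18–10.
  Park vs Toma: Park wins 28–0.
Copeland scores (wins − losses):
  Nguyen: 1 − 2 = -1
  Okoro: 2 − 1 = 1
  Park: 3 − 0 = 3
  Toma: 0 − 3 = -3
Park has the best Copeland score.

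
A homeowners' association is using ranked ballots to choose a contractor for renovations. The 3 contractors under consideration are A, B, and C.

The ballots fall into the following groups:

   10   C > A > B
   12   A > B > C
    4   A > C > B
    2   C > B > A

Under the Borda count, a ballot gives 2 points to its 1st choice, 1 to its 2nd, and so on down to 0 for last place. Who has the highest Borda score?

A

Borda scores:
  A: 10·1 + 12·2 + 4·2 + 2·0 = 42
  B: 10·0 + 12·1 + 4·0 + 2·1 = 14
  C: 10·2 + 12·0 + 4·1 + 2·2 = 28
A has the highest total.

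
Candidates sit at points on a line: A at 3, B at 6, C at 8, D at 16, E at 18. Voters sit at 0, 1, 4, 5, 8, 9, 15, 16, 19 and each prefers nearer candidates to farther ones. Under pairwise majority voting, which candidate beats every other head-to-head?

With single-peaked preferences on a line, the Condorcet winner is the candidate closest to the median voter.
The median voter (position 8) is closest to C at 8.
Check: C vs A — voters closer to C: 5 of 9.

C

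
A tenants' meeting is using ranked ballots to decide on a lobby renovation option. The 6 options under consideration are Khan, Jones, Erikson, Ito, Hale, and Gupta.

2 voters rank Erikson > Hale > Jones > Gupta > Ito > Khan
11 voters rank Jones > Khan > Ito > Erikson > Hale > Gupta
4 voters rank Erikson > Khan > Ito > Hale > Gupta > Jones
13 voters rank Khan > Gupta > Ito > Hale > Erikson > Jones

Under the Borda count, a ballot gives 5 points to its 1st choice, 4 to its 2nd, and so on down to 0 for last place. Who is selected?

Khan

Borda scores:
  Khan: 2·0 + 11·4 + 4·4 + 13·5 = 125
  Jones: 2·3 + 11·5 + 4·0 + 13·0 = 61
  Erikson: 2·5 + 11·2 + 4·5 + 13·1 = 65
  Ito: 2·1 + 11·3 + 4·3 + 13·3 = 86
  Hale: 2·4 + 11·1 + 4·2 + 13·2 = 53
  Gupta: 2·2 + 11·0 + 4·1 + 13·4 = 60
Khan has the highest total.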